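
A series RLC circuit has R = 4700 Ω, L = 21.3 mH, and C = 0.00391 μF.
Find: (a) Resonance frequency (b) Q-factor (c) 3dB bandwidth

Step 1 — Resonance: ω₀ = 1/√(LC) = 1/√(0.0213·3.91e-09) = 1.096e+05 rad/s.
Step 2 — f₀ = ω₀/(2π) = 1.744e+04 Hz.
Step 3 — Series Q: Q = ω₀L/R = 1.096e+05·0.0213/4700 = 0.4966.
Step 4 — Bandwidth: Δω = ω₀/Q = 2.207e+05 rad/s; BW = Δω/(2π) = 3.512e+04 Hz.

(a) f₀ = 1.744e+04 Hz  (b) Q = 0.4966  (c) BW = 3.512e+04 Hz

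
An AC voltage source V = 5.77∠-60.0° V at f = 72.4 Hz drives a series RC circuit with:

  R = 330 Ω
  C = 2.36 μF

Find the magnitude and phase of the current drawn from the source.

Step 1 — Angular frequency: ω = 2π·f = 2π·72.4 = 454.9 rad/s.
Step 2 — Component impedances:
  R: Z = R = 330 Ω
  C: Z = 1/(jωC) = -j/(ω·C) = 0 - j931.5 Ω
Step 3 — Series combination: Z_total = R + C = 330 - j931.5 Ω = 988.2∠-70.5° Ω.
Step 4 — Source phasor: V = 5.77∠-60.0° V = 2.885 - j4.997 V.
Step 5 — Ohm's law: I = V / Z_total = (2.885 - j4.997) / (330 - j931.5) = 0.005741 + j0.001063 A.
Step 6 — Convert to polar: |I| = 0.005839 A, ∠I = 10.5°.

I = 0.005839∠10.5° A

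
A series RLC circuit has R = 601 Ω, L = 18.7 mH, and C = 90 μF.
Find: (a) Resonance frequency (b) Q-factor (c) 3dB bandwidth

Step 1 — Resonance condition Im(Z)=0 gives ω₀ = 1/√(LC).
Step 2 — ω₀ = 1/√(0.0187·9e-05) = 770.8 rad/s.
Step 3 — f₀ = ω₀/(2π) = 122.7 Hz.
Step 4 — Series Q: Q = ω₀L/R = 770.8·0.0187/601 = 0.02398.
Step 5 — 3dB bandwidth: Δω = ω₀/Q = 3.214e+04 rad/s; BW = Δω/(2π) = 5115 Hz.

(a) f₀ = 122.7 Hz  (b) Q = 0.02398  (c) BW = 5115 Hz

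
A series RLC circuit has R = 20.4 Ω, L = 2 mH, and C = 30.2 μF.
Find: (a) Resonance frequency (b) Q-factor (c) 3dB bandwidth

Step 1 — Resonance: ω₀ = 1/√(LC) = 1/√(0.002·3.02e-05) = 4069 rad/s.
Step 2 — f₀ = ω₀/(2π) = 647.6 Hz.
Step 3 — Series Q: Q = ω₀L/R = 4069·0.002/20.4 = 0.3989.
Step 4 — Bandwidth: Δω = ω₀/Q = 1.02e+04 rad/s; BW = Δω/(2π) = 1623 Hz.

(a) f₀ = 647.6 Hz  (b) Q = 0.3989  (c) BW = 1623 Hz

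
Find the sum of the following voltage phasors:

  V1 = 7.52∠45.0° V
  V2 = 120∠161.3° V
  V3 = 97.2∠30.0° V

Step 1 — Convert each phasor to rectangular form:
  V1 = 7.52·(cos(45.0°) + j·sin(45.0°)) = 5.317 + j5.317 V
  V2 = 120·(cos(161.3°) + j·sin(161.3°)) = -113.7 + j38.47 V
  V3 = 97.2·(cos(30.0°) + j·sin(30.0°)) = 84.18 + j48.6 V
Step 2 — Sum components: V_total = -24.17 + j92.39 V.
Step 3 — Convert to polar: |V_total| = 95.5 V, ∠V_total = 104.7°.

V_total = 95.5∠104.7° V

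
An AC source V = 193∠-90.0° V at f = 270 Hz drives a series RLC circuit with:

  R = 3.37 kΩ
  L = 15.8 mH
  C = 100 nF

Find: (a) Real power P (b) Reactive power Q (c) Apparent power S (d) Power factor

Step 1 — Angular frequency: ω = 2π·f = 2π·270 = 1696 rad/s.
Step 2 — Component impedances:
  R: Z = R = 3370 Ω
  L: Z = jωL = j·1696·0.0158 = 0 + j26.8 Ω
  C: Z = 1/(jωC) = -j/(ω·C) = 0 - j5895 Ω
Step 3 — Series combination: Z_total = R + L + C = 3370 - j5868 Ω = 6767∠-60.1° Ω.
Step 4 — Source phasor: V = 193∠-90.0° V = 0 - j193 V.
Step 5 — Current: I = V / Z = 0.02473 - j0.0142 A = 0.02852∠-29.9° A.
Step 6 — Complex power: S = V·I* = 2.742 - j4.774 VA.
Step 7 — Real power: P = Re(S) = 2.742 W.
Step 8 — Reactive power: Q = Im(S) = -4.774 VAR.
Step 9 — Apparent power: |S| = 5.505 VA.
Step 10 — Power factor: PF = P/|S| = 0.498 (leading).

(a) P = 2.742 W  (b) Q = -4.774 VAR  (c) S = 5.505 VA  (d) PF = 0.498 (leading)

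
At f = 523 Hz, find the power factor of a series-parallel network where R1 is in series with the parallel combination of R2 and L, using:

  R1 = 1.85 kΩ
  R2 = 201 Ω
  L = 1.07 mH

Step 1 — Angular frequency: ω = 2π·f = 2π·523 = 3286 rad/s.
Step 2 — Component impedances:
  R1: Z = R = 1850 Ω
  R2: Z = R = 201 Ω
  L: Z = jωL = j·3286·0.00107 = 0 + j3.516 Ω
Step 3 — Parallel branch: R2 || L = 1/(1/R2 + 1/L) = 0.06149 + j3.515 Ω.
Step 4 — Series with R1: Z_total = R1 + (R2 || L) = 1850 + j3.515 Ω = 1850∠0.1° Ω.
Step 5 — Power factor: PF = cos(φ) = Re(Z)/|Z| = 1850/1850 = 1.
Step 6 — Type: Im(Z) = 3.515 ⇒ lagging (phase φ = 0.1°).

PF = 1 (lagging, φ = 0.1°)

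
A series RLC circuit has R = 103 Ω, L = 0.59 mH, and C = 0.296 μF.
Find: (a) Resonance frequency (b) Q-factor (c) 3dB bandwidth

Step 1 — Resonance: ω₀ = 1/√(LC) = 1/√(0.00059·2.96e-07) = 7.567e+04 rad/s.
Step 2 — f₀ = ω₀/(2π) = 1.204e+04 Hz.
Step 3 — Series Q: Q = ω₀L/R = 7.567e+04·0.00059/103 = 0.4335.
Step 4 — Bandwidth: Δω = ω₀/Q = 1.746e+05 rad/s; BW = Δω/(2π) = 2.778e+04 Hz.

(a) f₀ = 1.204e+04 Hz  (b) Q = 0.4335  (c) BW = 2.778e+04 Hz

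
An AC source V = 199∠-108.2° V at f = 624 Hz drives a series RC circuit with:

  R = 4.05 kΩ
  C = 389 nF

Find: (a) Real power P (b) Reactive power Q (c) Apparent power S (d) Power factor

Step 1 — Angular frequency: ω = 2π·f = 2π·624 = 3921 rad/s.
Step 2 — Component impedances:
  R: Z = R = 4050 Ω
  C: Z = 1/(jωC) = -j/(ω·C) = 0 - j655.7 Ω
Step 3 — Series combination: Z_total = R + C = 4050 - j655.7 Ω = 4103∠-9.2° Ω.
Step 4 — Source phasor: V = 199∠-108.2° V = -62.15 - j189 V.
Step 5 — Current: I = V / Z = -0.007591 - j0.04791 A = 0.0485∠-99.0° A.
Step 6 — Complex power: S = V·I* = 9.528 - j1.543 VA.
Step 7 — Real power: P = Re(S) = 9.528 W.
Step 8 — Reactive power: Q = Im(S) = -1.543 VAR.
Step 9 — Apparent power: |S| = 9.652 VA.
Step 10 — Power factor: PF = P/|S| = 0.9871 (leading).

(a) P = 9.528 W  (b) Q = -1.543 VAR  (c) S = 9.652 VA  (d) PF = 0.9871 (leading)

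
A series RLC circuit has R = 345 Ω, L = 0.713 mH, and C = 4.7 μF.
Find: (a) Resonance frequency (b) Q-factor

Step 1 — Resonance condition Im(Z)=0 gives ω₀ = 1/√(LC).
Step 2 — ω₀ = 1/√(0.000713·4.7e-06) = 1.727e+04 rad/s.
Step 3 — f₀ = ω₀/(2π) = 2749 Hz.
Step 4 — Series Q: Q = ω₀L/R = 1.727e+04·0.000713/345 = 0.0357.

(a) f₀ = 2749 Hz  (b) Q = 0.0357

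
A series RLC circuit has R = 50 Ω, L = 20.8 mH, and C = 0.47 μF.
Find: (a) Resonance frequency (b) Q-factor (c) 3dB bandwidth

Step 1 — Resonance: ω₀ = 1/√(LC) = 1/√(0.0208·4.7e-07) = 1.011e+04 rad/s.
Step 2 — f₀ = ω₀/(2π) = 1610 Hz.
Step 3 — Series Q: Q = ω₀L/R = 1.011e+04·0.0208/50 = 4.207.
Step 4 — Bandwidth: Δω = ω₀/Q = 2404 rad/s; BW = Δω/(2π) = 382.6 Hz.

(a) f₀ = 1610 Hz  (b) Q = 4.207  (c) BW = 382.6 Hz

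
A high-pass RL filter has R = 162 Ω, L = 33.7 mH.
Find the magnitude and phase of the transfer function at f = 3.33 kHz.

Step 1 — Angular frequency: ω = 2π·3330 = 2.092e+04 rad/s.
Step 2 — Transfer function: H(jω) = jωL/(R + jωL).
Step 3 — Numerator jωL = j·705.1; denominator R + jωL = 162 + j705.1.
Step 4 — H = 0.9499 + j0.2182.
Step 5 — Magnitude: |H| = 0.9746 (-0.2 dB); phase: φ = 12.9°.

|H| = 0.9746 (-0.2 dB), φ = 12.9°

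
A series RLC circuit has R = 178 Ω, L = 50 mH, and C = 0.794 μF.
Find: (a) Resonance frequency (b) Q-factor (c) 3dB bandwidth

Step 1 — Resonance: ω₀ = 1/√(LC) = 1/√(0.05·7.94e-07) = 5019 rad/s.
Step 2 — f₀ = ω₀/(2π) = 798.8 Hz.
Step 3 — Series Q: Q = ω₀L/R = 5019·0.05/178 = 1.41.
Step 4 — Bandwidth: Δω = ω₀/Q = 3560 rad/s; BW = Δω/(2π) = 566.6 Hz.

(a) f₀ = 798.8 Hz  (b) Q = 1.41  (c) BW = 566.6 Hz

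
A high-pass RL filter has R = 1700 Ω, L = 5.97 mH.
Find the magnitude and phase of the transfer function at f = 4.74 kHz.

Step 1 — Angular frequency: ω = 2π·4740 = 2.978e+04 rad/s.
Step 2 — Transfer function: H(jω) = jωL/(R + jωL).
Step 3 — Numerator jωL = j·177.8; denominator R + jωL = 1700 + j177.8.
Step 4 — H = 0.01082 + j0.1035.
Step 5 — Magnitude: |H| = 0.104 (-19.7 dB); phase: φ = 84.0°.

|H| = 0.104 (-19.7 dB), φ = 84.0°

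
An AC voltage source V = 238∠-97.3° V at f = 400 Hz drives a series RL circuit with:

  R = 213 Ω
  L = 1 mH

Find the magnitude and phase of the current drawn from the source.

Step 1 — Angular frequency: ω = 2π·f = 2π·400 = 2513 rad/s.
Step 2 — Component impedances:
  R: Z = R = 213 Ω
  L: Z = jωL = j·2513·0.001 = 0 + j2.513 Ω
Step 3 — Series combination: Z_total = R + L = 213 + j2.513 Ω = 213∠0.7° Ω.
Step 4 — Source phasor: V = 238∠-97.3° V = -30.24 - j236.1 V.
Step 5 — Ohm's law: I = V / Z_total = (-30.24 - j236.1) / (213 + j2.513) = -0.155 - j1.106 A.
Step 6 — Convert to polar: |I| = 1.117 A, ∠I = -98.0°.

I = 1.117∠-98.0° A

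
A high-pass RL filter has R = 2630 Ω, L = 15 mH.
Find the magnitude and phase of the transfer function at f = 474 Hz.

Step 1 — Angular frequency: ω = 2π·474 = 2978 rad/s.
Step 2 — Transfer function: H(jω) = jωL/(R + jωL).
Step 3 — Numerator jωL = j·44.67; denominator R + jωL = 2630 + j44.67.
Step 4 — H = 0.0002884 + j0.01698.
Step 5 — Magnitude: |H| = 0.01698 (-35.4 dB); phase: φ = 89.0°.

|H| = 0.01698 (-35.4 dB), φ = 89.0°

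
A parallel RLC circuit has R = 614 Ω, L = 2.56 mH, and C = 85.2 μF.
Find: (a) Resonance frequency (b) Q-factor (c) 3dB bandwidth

Step 1 — Resonance: ω₀ = 1/√(LC) = 1/√(0.00256·8.52e-05) = 2141 rad/s.
Step 2 — f₀ = ω₀/(2π) = 340.8 Hz.
Step 3 — Parallel Q: Q = R/(ω₀L) = 614/(2141·0.00256) = 112.
Step 4 — Bandwidth: Δω = ω₀/Q = 19.12 rad/s; BW = Δω/(2π) = 3.042 Hz.

(a) f₀ = 340.8 Hz  (b) Q = 112  (c) BW = 3.042 Hz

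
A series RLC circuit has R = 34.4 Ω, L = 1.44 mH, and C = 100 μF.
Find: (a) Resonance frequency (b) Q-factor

Step 1 — Resonance condition Im(Z)=0 gives ω₀ = 1/√(LC).
Step 2 — ω₀ = 1/√(0.00144·0.0001) = 2635 rad/s.
Step 3 — f₀ = ω₀/(2π) = 419.4 Hz.
Step 4 — Series Q: Q = ω₀L/R = 2635·0.00144/34.4 = 0.1103.

(a) f₀ = 419.4 Hz  (b) Q = 0.1103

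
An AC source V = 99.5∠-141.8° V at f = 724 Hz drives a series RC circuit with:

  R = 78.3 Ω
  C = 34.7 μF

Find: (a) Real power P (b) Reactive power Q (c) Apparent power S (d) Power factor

Step 1 — Angular frequency: ω = 2π·f = 2π·724 = 4549 rad/s.
Step 2 — Component impedances:
  R: Z = R = 78.3 Ω
  C: Z = 1/(jωC) = -j/(ω·C) = 0 - j6.335 Ω
Step 3 — Series combination: Z_total = R + C = 78.3 - j6.335 Ω = 78.56∠-4.6° Ω.
Step 4 — Source phasor: V = 99.5∠-141.8° V = -78.19 - j61.53 V.
Step 5 — Current: I = V / Z = -0.929 - j0.861 A = 1.267∠-137.2° A.
Step 6 — Complex power: S = V·I* = 125.6 - j10.16 VA.
Step 7 — Real power: P = Re(S) = 125.6 W.
Step 8 — Reactive power: Q = Im(S) = -10.16 VAR.
Step 9 — Apparent power: |S| = 126 VA.
Step 10 — Power factor: PF = P/|S| = 0.9967 (leading).

(a) P = 125.6 W  (b) Q = -10.16 VAR  (c) S = 126 VA  (d) PF = 0.9967 (leading)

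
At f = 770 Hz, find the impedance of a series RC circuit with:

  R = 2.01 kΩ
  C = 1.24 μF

Step 1 — Angular frequency: ω = 2π·f = 2π·770 = 4838 rad/s.
Step 2 — Component impedances:
  R: Z = R = 2010 Ω
  C: Z = 1/(jωC) = -j/(ω·C) = 0 - j166.7 Ω
Step 3 — Series combination: Z_total = R + C = 2010 - j166.7 Ω = 2017∠-4.7° Ω.

Z = 2010 - j166.7 Ω = 2017∠-4.7° Ω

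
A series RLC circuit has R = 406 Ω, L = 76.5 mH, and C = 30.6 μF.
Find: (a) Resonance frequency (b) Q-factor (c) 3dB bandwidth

Step 1 — Resonance: ω₀ = 1/√(LC) = 1/√(0.0765·3.06e-05) = 653.6 rad/s.
Step 2 — f₀ = ω₀/(2π) = 104 Hz.
Step 3 — Series Q: Q = ω₀L/R = 653.6·0.0765/406 = 0.1232.
Step 4 — Bandwidth: Δω = ω₀/Q = 5307 rad/s; BW = Δω/(2π) = 844.7 Hz.

(a) f₀ = 104 Hz  (b) Q = 0.1232  (c) BW = 844.7 Hz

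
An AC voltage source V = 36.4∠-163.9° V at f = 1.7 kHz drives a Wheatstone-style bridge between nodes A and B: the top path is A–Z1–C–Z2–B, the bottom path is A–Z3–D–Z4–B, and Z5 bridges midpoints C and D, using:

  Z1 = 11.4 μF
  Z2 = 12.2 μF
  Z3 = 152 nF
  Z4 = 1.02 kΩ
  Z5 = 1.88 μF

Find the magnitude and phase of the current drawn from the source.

Step 1 — Angular frequency: ω = 2π·f = 2π·1700 = 1.068e+04 rad/s.
Step 2 — Component impedances:
  Z1: Z = 1/(jωC) = -j/(ω·C) = 0 - j8.212 Ω
  Z2: Z = 1/(jωC) = -j/(ω·C) = 0 - j7.674 Ω
  Z3: Z = 1/(jωC) = -j/(ω·C) = 0 - j615.9 Ω
  Z4: Z = R = 1020 Ω
  Z5: Z = 1/(jωC) = -j/(ω·C) = 0 - j49.8 Ω
Step 3 — Bridge requires nodal analysis (the Z5 bridge couples midpoints C and D, so the two paths cannot be reduced to a simple series/parallel combination). Setting node B to ground and injecting 1 A at node A, the 3-node admittance system at A, C, D solves to V_A = Z_AB = 0.06704 - j15.78 Ω = 15.78∠-89.8° Ω.
Step 4 — Source phasor: V = 36.4∠-163.9° V = -34.97 - j10.09 V.
Step 5 — Ohm's law: I = V / Z_total = (-34.97 - j10.09) / (0.06704 - j15.78) = 0.6302 - j2.219 A.
Step 6 — Convert to polar: |I| = 2.306 A, ∠I = -74.1°.

I = 2.306∠-74.1° A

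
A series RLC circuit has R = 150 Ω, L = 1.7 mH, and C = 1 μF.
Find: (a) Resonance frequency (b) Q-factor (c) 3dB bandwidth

Step 1 — Resonance condition Im(Z)=0 gives ω₀ = 1/√(LC).
Step 2 — ω₀ = 1/√(0.0017·1e-06) = 2.425e+04 rad/s.
Step 3 — f₀ = ω₀/(2π) = 3860 Hz.
Step 4 — Series Q: Q = ω₀L/R = 2.425e+04·0.0017/150 = 0.2749.
Step 5 — 3dB bandwidth: Δω = ω₀/Q = 8.824e+04 rad/s; BW = Δω/(2π) = 1.404e+04 Hz.

(a) f₀ = 3860 Hz  (b) Q = 0.2749  (c) BW = 1.404e+04 Hz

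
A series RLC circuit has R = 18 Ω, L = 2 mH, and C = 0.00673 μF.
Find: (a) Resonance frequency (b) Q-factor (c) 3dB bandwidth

Step 1 — Resonance: ω₀ = 1/√(LC) = 1/√(0.002·6.73e-09) = 2.726e+05 rad/s.
Step 2 — f₀ = ω₀/(2π) = 4.338e+04 Hz.
Step 3 — Series Q: Q = ω₀L/R = 2.726e+05·0.002/18 = 30.29.
Step 4 — Bandwidth: Δω = ω₀/Q = 9000 rad/s; BW = Δω/(2π) = 1432 Hz.

(a) f₀ = 4.338e+04 Hz  (b) Q = 30.29  (c) BW = 1432 Hz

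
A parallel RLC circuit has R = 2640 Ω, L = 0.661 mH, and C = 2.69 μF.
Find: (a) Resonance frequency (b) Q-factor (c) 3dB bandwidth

Step 1 — Resonance: ω₀ = 1/√(LC) = 1/√(0.000661·2.69e-06) = 2.372e+04 rad/s.
Step 2 — f₀ = ω₀/(2π) = 3774 Hz.
Step 3 — Parallel Q: Q = R/(ω₀L) = 2640/(2.372e+04·0.000661) = 168.4.
Step 4 — Bandwidth: Δω = ω₀/Q = 140.8 rad/s; BW = Δω/(2π) = 22.41 Hz.

(a) f₀ = 3774 Hz  (b) Q = 168.4  (c) BW = 22.41 Hz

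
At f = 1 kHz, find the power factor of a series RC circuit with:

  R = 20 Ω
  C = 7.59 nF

Step 1 — Angular frequency: ω = 2π·f = 2π·1000 = 6283 rad/s.
Step 2 — Component impedances:
  R: Z = R = 20 Ω
  C: Z = 1/(jωC) = -j/(ω·C) = 0 - j2.097e+04 Ω
Step 3 — Series combination: Z_total = R + C = 20 - j2.097e+04 Ω = 2.097e+04∠-89.9° Ω.
Step 4 — Power factor: PF = cos(φ) = Re(Z)/|Z| = 20/20969 = 0.0009538.
Step 5 — Type: Im(Z) = -2.097e+04 ⇒ leading (phase φ = -89.9°).

PF = 0.0009538 (leading, φ = -89.9°)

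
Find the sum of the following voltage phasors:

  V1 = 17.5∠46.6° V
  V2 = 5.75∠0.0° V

Step 1 — Convert each phasor to rectangular form:
  V1 = 17.5·(cos(46.6°) + j·sin(46.6°)) = 12.02 + j12.72 V
  V2 = 5.75·(cos(0.0°) + j·sin(0.0°)) = 5.75 V
Step 2 — Sum components: V_total = 17.77 + j12.72 V.
Step 3 — Convert to polar: |V_total| = 21.85 V, ∠V_total = 35.6°.

V_total = 21.85∠35.6° V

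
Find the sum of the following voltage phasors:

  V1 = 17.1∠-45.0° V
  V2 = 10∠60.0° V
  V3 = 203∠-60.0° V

Step 1 — Convert each phasor to rectangular form:
  V1 = 17.1·(cos(-45.0°) + j·sin(-45.0°)) = 12.09 - j12.09 V
  V2 = 10·(cos(60.0°) + j·sin(60.0°)) = 5 + j8.66 V
  V3 = 203·(cos(-60.0°) + j·sin(-60.0°)) = 101.5 - j175.8 V
Step 2 — Sum components: V_total = 118.6 - j179.2 V.
Step 3 — Convert to polar: |V_total| = 214.9 V, ∠V_total = -56.5°.

V_total = 214.9∠-56.5° V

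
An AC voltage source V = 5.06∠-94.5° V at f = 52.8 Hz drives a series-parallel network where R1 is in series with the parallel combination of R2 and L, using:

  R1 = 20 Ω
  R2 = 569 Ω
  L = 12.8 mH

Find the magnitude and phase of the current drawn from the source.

Step 1 — Angular frequency: ω = 2π·f = 2π·52.8 = 331.8 rad/s.
Step 2 — Component impedances:
  R1: Z = R = 20 Ω
  R2: Z = R = 569 Ω
  L: Z = jωL = j·331.8·0.0128 = 0 + j4.246 Ω
Step 3 — Parallel branch: R2 || L = 1/(1/R2 + 1/L) = 0.03169 + j4.246 Ω.
Step 4 — Series with R1: Z_total = R1 + (R2 || L) = 20.03 + j4.246 Ω = 20.48∠12.0° Ω.
Step 5 — Source phasor: V = 5.06∠-94.5° V = -0.397 - j5.044 V.
Step 6 — Ohm's law: I = V / Z_total = (-0.397 - j5.044) / (20.03 + j4.246) = -0.07005 - j0.237 A.
Step 7 — Convert to polar: |I| = 0.2471 A, ∠I = -106.5°.

I = 0.2471∠-106.5° A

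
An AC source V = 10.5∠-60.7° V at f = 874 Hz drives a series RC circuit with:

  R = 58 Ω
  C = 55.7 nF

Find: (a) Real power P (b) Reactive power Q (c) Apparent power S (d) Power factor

Step 1 — Angular frequency: ω = 2π·f = 2π·874 = 5492 rad/s.
Step 2 — Component impedances:
  R: Z = R = 58 Ω
  C: Z = 1/(jωC) = -j/(ω·C) = 0 - j3269 Ω
Step 3 — Series combination: Z_total = R + C = 58 - j3269 Ω = 3270∠-89.0° Ω.
Step 4 — Source phasor: V = 10.5∠-60.7° V = 5.139 - j9.157 V.
Step 5 — Current: I = V / Z = 0.002828 + j0.001522 A = 0.003211∠28.3° A.
Step 6 — Complex power: S = V·I* = 0.0005981 - j0.03371 VA.
Step 7 — Real power: P = Re(S) = 0.0005981 W.
Step 8 — Reactive power: Q = Im(S) = -0.03371 VAR.
Step 9 — Apparent power: |S| = 0.03372 VA.
Step 10 — Power factor: PF = P/|S| = 0.01774 (leading).

(a) P = 0.0005981 W  (b) Q = -0.03371 VAR  (c) S = 0.03372 VA  (d) PF = 0.01774 (leading)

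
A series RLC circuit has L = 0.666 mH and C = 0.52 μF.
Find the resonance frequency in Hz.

Step 1 — Resonance condition Im(Z)=0 gives ω₀ = 1/√(LC).
Step 2 — ω₀ = 1/√(0.000666·5.2e-07) = 5.374e+04 rad/s.
Step 3 — f₀ = ω₀/(2π) = 8552 Hz.

f₀ = 8552 Hz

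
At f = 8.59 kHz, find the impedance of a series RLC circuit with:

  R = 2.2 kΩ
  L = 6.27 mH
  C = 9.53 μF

Step 1 — Angular frequency: ω = 2π·f = 2π·8590 = 5.397e+04 rad/s.
Step 2 — Component impedances:
  R: Z = R = 2200 Ω
  L: Z = jωL = j·5.397e+04·0.00627 = 0 + j338.4 Ω
  C: Z = 1/(jωC) = -j/(ω·C) = 0 - j1.944 Ω
Step 3 — Series combination: Z_total = R + L + C = 2200 + j336.5 Ω = 2226∠8.7° Ω.

Z = 2200 + j336.5 Ω = 2226∠8.7° Ω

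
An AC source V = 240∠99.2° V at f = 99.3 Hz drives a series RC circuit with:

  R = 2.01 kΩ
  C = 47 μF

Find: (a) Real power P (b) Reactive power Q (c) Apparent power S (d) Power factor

Step 1 — Angular frequency: ω = 2π·f = 2π·99.3 = 623.9 rad/s.
Step 2 — Component impedances:
  R: Z = R = 2010 Ω
  C: Z = 1/(jωC) = -j/(ω·C) = 0 - j34.1 Ω
Step 3 — Series combination: Z_total = R + C = 2010 - j34.1 Ω = 2010∠-1.0° Ω.
Step 4 — Source phasor: V = 240∠99.2° V = -38.37 + j236.9 V.
Step 5 — Current: I = V / Z = -0.02108 + j0.1175 A = 0.1194∠100.2° A.
Step 6 — Complex power: S = V·I* = 28.65 - j0.486 VA.
Step 7 — Real power: P = Re(S) = 28.65 W.
Step 8 — Reactive power: Q = Im(S) = -0.486 VAR.
Step 9 — Apparent power: |S| = 28.65 VA.
Step 10 — Power factor: PF = P/|S| = 0.9999 (leading).

(a) P = 28.65 W  (b) Q = -0.486 VAR  (c) S = 28.65 VA  (d) PF = 0.9999 (leading)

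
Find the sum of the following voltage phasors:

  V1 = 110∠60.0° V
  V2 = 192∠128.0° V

Step 1 — Convert each phasor to rectangular form:
  V1 = 110·(cos(60.0°) + j·sin(60.0°)) = 55 + j95.26 V
  V2 = 192·(cos(128.0°) + j·sin(128.0°)) = -118.2 + j151.3 V
Step 2 — Sum components: V_total = -63.21 + j246.6 V.
Step 3 — Convert to polar: |V_total| = 254.5 V, ∠V_total = 104.4°.

V_total = 254.5∠104.4° V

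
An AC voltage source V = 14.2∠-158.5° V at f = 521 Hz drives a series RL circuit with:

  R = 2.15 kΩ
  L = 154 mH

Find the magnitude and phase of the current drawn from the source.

Step 1 — Angular frequency: ω = 2π·f = 2π·521 = 3274 rad/s.
Step 2 — Component impedances:
  R: Z = R = 2150 Ω
  L: Z = jωL = j·3274·0.154 = 0 + j504.1 Ω
Step 3 — Series combination: Z_total = R + L = 2150 + j504.1 Ω = 2208∠13.2° Ω.
Step 4 — Source phasor: V = 14.2∠-158.5° V = -13.21 - j5.204 V.
Step 5 — Ohm's law: I = V / Z_total = (-13.21 - j5.204) / (2150 + j504.1) = -0.006363 - j0.0009287 A.
Step 6 — Convert to polar: |I| = 0.00643 A, ∠I = -171.7°.

I = 0.00643∠-171.7° A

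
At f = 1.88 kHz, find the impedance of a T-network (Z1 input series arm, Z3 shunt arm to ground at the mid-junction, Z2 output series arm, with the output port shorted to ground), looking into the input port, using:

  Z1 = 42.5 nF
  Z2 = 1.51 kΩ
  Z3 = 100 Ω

Step 1 — Angular frequency: ω = 2π·f = 2π·1880 = 1.181e+04 rad/s.
Step 2 — Component impedances:
  Z1: Z = 1/(jωC) = -j/(ω·C) = 0 - j1992 Ω
  Z2: Z = R = 1510 Ω
  Z3: Z = R = 100 Ω
Step 3 — With the output port shorted to ground, the output series arm Z2 runs from the junction to ground; the shunt arm Z3 also runs from the junction to ground. They appear in parallel: Z3 || Z2 = 93.79 Ω.
Step 4 — Series with input arm Z1: Z_in = Z1 + (Z3 || Z2) = 93.79 - j1992 Ω = 1994∠-87.3° Ω.

Z = 93.79 - j1992 Ω = 1994∠-87.3° Ω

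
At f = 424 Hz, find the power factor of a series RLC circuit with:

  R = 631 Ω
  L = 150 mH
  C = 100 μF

Step 1 — Angular frequency: ω = 2π·f = 2π·424 = 2664 rad/s.
Step 2 — Component impedances:
  R: Z = R = 631 Ω
  L: Z = jωL = j·2664·0.15 = 0 + j399.6 Ω
  C: Z = 1/(jωC) = -j/(ω·C) = 0 - j3.754 Ω
Step 3 — Series combination: Z_total = R + L + C = 631 + j395.9 Ω = 744.9∠32.1° Ω.
Step 4 — Power factor: PF = cos(φ) = Re(Z)/|Z| = 631/744.9 = 0.8471.
Step 5 — Type: Im(Z) = 395.9 ⇒ lagging (phase φ = 32.1°).

PF = 0.8471 (lagging, φ = 32.1°)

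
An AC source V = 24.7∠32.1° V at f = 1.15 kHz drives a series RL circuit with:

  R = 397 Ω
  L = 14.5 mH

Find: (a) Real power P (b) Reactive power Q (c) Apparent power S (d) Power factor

Step 1 — Angular frequency: ω = 2π·f = 2π·1150 = 7226 rad/s.
Step 2 — Component impedances:
  R: Z = R = 397 Ω
  L: Z = jωL = j·7226·0.0145 = 0 + j104.8 Ω
Step 3 — Series combination: Z_total = R + L = 397 + j104.8 Ω = 410.6∠14.8° Ω.
Step 4 — Source phasor: V = 24.7∠32.1° V = 20.92 + j13.13 V.
Step 5 — Current: I = V / Z = 0.05743 + j0.01791 A = 0.06016∠17.3° A.
Step 6 — Complex power: S = V·I* = 1.437 + j0.3792 VA.
Step 7 — Real power: P = Re(S) = 1.437 W.
Step 8 — Reactive power: Q = Im(S) = 0.3792 VAR.
Step 9 — Apparent power: |S| = 1.486 VA.
Step 10 — Power factor: PF = P/|S| = 0.9669 (lagging).

(a) P = 1.437 W  (b) Q = 0.3792 VAR  (c) S = 1.486 VA  (d) PF = 0.9669 (lagging)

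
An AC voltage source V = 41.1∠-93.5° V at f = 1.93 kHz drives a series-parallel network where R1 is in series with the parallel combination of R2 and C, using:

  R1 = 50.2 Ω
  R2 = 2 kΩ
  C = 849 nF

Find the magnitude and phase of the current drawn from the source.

Step 1 — Angular frequency: ω = 2π·f = 2π·1930 = 1.213e+04 rad/s.
Step 2 — Component impedances:
  R1: Z = R = 50.2 Ω
  R2: Z = R = 2000 Ω
  C: Z = 1/(jωC) = -j/(ω·C) = 0 - j97.13 Ω
Step 3 — Parallel branch: R2 || C = 1/(1/R2 + 1/C) = 4.706 - j96.9 Ω.
Step 4 — Series with R1: Z_total = R1 + (R2 || C) = 54.91 - j96.9 Ω = 111.4∠-60.5° Ω.
Step 5 — Source phasor: V = 41.1∠-93.5° V = -2.509 - j41.02 V.
Step 6 — Ohm's law: I = V / Z_total = (-2.509 - j41.02) / (54.91 - j96.9) = 0.3094 - j0.2012 A.
Step 7 — Convert to polar: |I| = 0.369 A, ∠I = -33.0°.

I = 0.369∠-33.0° A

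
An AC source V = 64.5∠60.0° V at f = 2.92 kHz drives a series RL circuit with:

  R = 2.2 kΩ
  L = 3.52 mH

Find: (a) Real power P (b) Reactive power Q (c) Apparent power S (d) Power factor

Step 1 — Angular frequency: ω = 2π·f = 2π·2920 = 1.835e+04 rad/s.
Step 2 — Component impedances:
  R: Z = R = 2200 Ω
  L: Z = jωL = j·1.835e+04·0.00352 = 0 + j64.58 Ω
Step 3 — Series combination: Z_total = R + L = 2200 + j64.58 Ω = 2201∠1.7° Ω.
Step 4 — Source phasor: V = 64.5∠60.0° V = 32.25 + j55.86 V.
Step 5 — Current: I = V / Z = 0.01539 + j0.02494 A = 0.02931∠58.3° A.
Step 6 — Complex power: S = V·I* = 1.889 + j0.05546 VA.
Step 7 — Real power: P = Re(S) = 1.889 W.
Step 8 — Reactive power: Q = Im(S) = 0.05546 VAR.
Step 9 — Apparent power: |S| = 1.89 VA.
Step 10 — Power factor: PF = P/|S| = 0.9996 (lagging).

(a) P = 1.889 W  (b) Q = 0.05546 VAR  (c) S = 1.89 VA  (d) PF = 0.9996 (lagging)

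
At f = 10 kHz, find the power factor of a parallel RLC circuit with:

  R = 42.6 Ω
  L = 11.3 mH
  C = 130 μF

Step 1 — Angular frequency: ω = 2π·f = 2π·1e+04 = 6.283e+04 rad/s.
Step 2 — Component impedances:
  R: Z = R = 42.6 Ω
  L: Z = jωL = j·6.283e+04·0.0113 = 0 + j710 Ω
  C: Z = 1/(jωC) = -j/(ω·C) = 0 - j0.1224 Ω
Step 3 — Parallel combination: 1/Z_total = 1/R + 1/L + 1/C; Z_total = 0.000352 - j0.1224 Ω = 0.1224∠-89.8° Ω.
Step 4 — Power factor: PF = cos(φ) = Re(Z)/|Z| = 0.00035196/0.12245 = 0.002874.
Step 5 — Type: Im(Z) = -0.1224 ⇒ leading (phase φ = -89.8°).

PF = 0.002874 (leading, φ = -89.8°)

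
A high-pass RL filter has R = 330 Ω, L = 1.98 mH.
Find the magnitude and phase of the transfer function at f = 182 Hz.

Step 1 — Angular frequency: ω = 2π·182 = 1144 rad/s.
Step 2 — Transfer function: H(jω) = jωL/(R + jωL).
Step 3 — Numerator jωL = j·2.264; denominator R + jωL = 330 + j2.264.
Step 4 — H = 4.707e-05 + j0.006861.
Step 5 — Magnitude: |H| = 0.006861 (-43.3 dB); phase: φ = 89.6°.

|H| = 0.006861 (-43.3 dB), φ = 89.6°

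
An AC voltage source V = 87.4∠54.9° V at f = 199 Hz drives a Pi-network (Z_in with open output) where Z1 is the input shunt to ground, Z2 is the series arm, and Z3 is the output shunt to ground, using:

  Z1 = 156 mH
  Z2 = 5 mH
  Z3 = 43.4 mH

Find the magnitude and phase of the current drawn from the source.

Step 1 — Angular frequency: ω = 2π·f = 2π·199 = 1250 rad/s.
Step 2 — Component impedances:
  Z1: Z = jωL = j·1250·0.156 = 0 + j195.1 Ω
  Z2: Z = jωL = j·1250·0.005 = 0 + j6.252 Ω
  Z3: Z = jωL = j·1250·0.0434 = 0 + j54.27 Ω
Step 3 — With open output, the series arm Z2 and the output shunt Z3 appear in series to ground: Z2 + Z3 = 0 + j60.52 Ω.
Step 4 — Parallel with input shunt Z1: Z_in = Z1 || (Z2 + Z3) = 0 + j46.19 Ω = 46.19∠90.0° Ω.
Step 5 — Source phasor: V = 87.4∠54.9° V = 50.26 + j71.51 V.
Step 6 — Ohm's law: I = V / Z_total = (50.26 + j71.51) / (0 + j46.19) = 1.548 - j1.088 A.
Step 7 — Convert to polar: |I| = 1.892 A, ∠I = -35.1°.

I = 1.892∠-35.1° A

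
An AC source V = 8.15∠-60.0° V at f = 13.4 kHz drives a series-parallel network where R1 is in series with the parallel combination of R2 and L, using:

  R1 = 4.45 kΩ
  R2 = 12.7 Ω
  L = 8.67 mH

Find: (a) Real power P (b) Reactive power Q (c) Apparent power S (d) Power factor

Step 1 — Angular frequency: ω = 2π·f = 2π·1.34e+04 = 8.419e+04 rad/s.
Step 2 — Component impedances:
  R1: Z = R = 4450 Ω
  R2: Z = R = 12.7 Ω
  L: Z = jωL = j·8.419e+04·0.00867 = 0 + j730 Ω
Step 3 — Parallel branch: R2 || L = 1/(1/R2 + 1/L) = 12.7 + j0.2209 Ω.
Step 4 — Series with R1: Z_total = R1 + (R2 || L) = 4463 + j0.2209 Ω = 4463∠0.0° Ω.
Step 5 — Source phasor: V = 8.15∠-60.0° V = 4.075 - j7.058 V.
Step 6 — Current: I = V / Z = 0.000913 - j0.001582 A = 0.001826∠-60.0° A.
Step 7 — Complex power: S = V·I* = 0.01488 + j7.367e-07 VA.
Step 8 — Real power: P = Re(S) = 0.01488 W.
Step 9 — Reactive power: Q = Im(S) = 7.367e-07 VAR.
Step 10 — Apparent power: |S| = 0.01488 VA.
Step 11 — Power factor: PF = P/|S| = 1 (lagging).

(a) P = 0.01488 W  (b) Q = 7.367e-07 VAR  (c) S = 0.01488 VA  (d) PF = 1 (lagging)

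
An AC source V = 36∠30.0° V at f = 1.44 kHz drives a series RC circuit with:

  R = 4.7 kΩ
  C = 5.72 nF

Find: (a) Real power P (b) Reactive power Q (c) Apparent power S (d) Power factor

Step 1 — Angular frequency: ω = 2π·f = 2π·1440 = 9048 rad/s.
Step 2 — Component impedances:
  R: Z = R = 4700 Ω
  C: Z = 1/(jωC) = -j/(ω·C) = 0 - j1.932e+04 Ω
Step 3 — Series combination: Z_total = R + C = 4700 - j1.932e+04 Ω = 1.989e+04∠-76.3° Ω.
Step 4 — Source phasor: V = 36∠30.0° V = 31.18 + j18 V.
Step 5 — Current: I = V / Z = -0.000509 + j0.001737 A = 0.00181∠106.3° A.
Step 6 — Complex power: S = V·I* = 0.0154 - j0.06333 VA.
Step 7 — Real power: P = Re(S) = 0.0154 W.
Step 8 — Reactive power: Q = Im(S) = -0.06333 VAR.
Step 9 — Apparent power: |S| = 0.06517 VA.
Step 10 — Power factor: PF = P/|S| = 0.2363 (leading).

(a) P = 0.0154 W  (b) Q = -0.06333 VAR  (c) S = 0.06517 VA  (d) PF = 0.2363 (leading)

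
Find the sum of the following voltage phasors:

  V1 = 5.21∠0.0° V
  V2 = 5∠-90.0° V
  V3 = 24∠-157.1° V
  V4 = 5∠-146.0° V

Step 1 — Convert each phasor to rectangular form:
  V1 = 5.21·(cos(0.0°) + j·sin(0.0°)) = 5.21 V
  V2 = 5·(cos(-90.0°) + j·sin(-90.0°)) = 0 - j5 V
  V3 = 24·(cos(-157.1°) + j·sin(-157.1°)) = -22.11 - j9.339 V
  V4 = 5·(cos(-146.0°) + j·sin(-146.0°)) = -4.145 - j2.796 V
Step 2 — Sum components: V_total = -21.04 - j17.13 V.
Step 3 — Convert to polar: |V_total| = 27.14 V, ∠V_total = -140.8°.

V_total = 27.14∠-140.8° V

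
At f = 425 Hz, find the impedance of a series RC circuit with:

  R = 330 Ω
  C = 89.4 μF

Step 1 — Angular frequency: ω = 2π·f = 2π·425 = 2670 rad/s.
Step 2 — Component impedances:
  R: Z = R = 330 Ω
  C: Z = 1/(jωC) = -j/(ω·C) = 0 - j4.189 Ω
Step 3 — Series combination: Z_total = R + C = 330 - j4.189 Ω = 330∠-0.7° Ω.

Z = 330 - j4.189 Ω = 330∠-0.7° Ω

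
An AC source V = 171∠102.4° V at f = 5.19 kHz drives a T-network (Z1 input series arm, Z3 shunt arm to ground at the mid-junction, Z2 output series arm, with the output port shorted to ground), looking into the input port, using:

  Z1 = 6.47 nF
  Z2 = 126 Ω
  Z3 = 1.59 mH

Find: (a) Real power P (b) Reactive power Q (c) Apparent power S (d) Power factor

Step 1 — Angular frequency: ω = 2π·f = 2π·5190 = 3.261e+04 rad/s.
Step 2 — Component impedances:
  Z1: Z = 1/(jωC) = -j/(ω·C) = 0 - j4740 Ω
  Z2: Z = R = 126 Ω
  Z3: Z = jωL = j·3.261e+04·0.00159 = 0 + j51.85 Ω
Step 3 — With the output port shorted to ground, the output series arm Z2 runs from the junction to ground; the shunt arm Z3 also runs from the junction to ground. They appear in parallel: Z3 || Z2 = 18.25 + j44.34 Ω.
Step 4 — Series with input arm Z1: Z_in = Z1 + (Z3 || Z2) = 18.25 - j4695 Ω = 4695∠-89.8° Ω.
Step 5 — Source phasor: V = 171∠102.4° V = -36.72 + j167 V.
Step 6 — Current: I = V / Z = -0.0356 - j0.007682 A = 0.03642∠-167.8° A.
Step 7 — Complex power: S = V·I* = 0.0242 - j6.228 VA.
Step 8 — Real power: P = Re(S) = 0.0242 W.
Step 9 — Reactive power: Q = Im(S) = -6.228 VAR.
Step 10 — Apparent power: |S| = 6.228 VA.
Step 11 — Power factor: PF = P/|S| = 0.003886 (leading).

(a) P = 0.0242 W  (b) Q = -6.228 VAR  (c) S = 6.228 VA  (d) PF = 0.003886 (leading)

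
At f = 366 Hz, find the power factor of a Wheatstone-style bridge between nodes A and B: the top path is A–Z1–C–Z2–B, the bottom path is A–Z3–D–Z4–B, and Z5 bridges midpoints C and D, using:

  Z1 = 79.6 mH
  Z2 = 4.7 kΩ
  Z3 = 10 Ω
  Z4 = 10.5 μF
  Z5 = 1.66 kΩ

Step 1 — Angular frequency: ω = 2π·f = 2π·366 = 2300 rad/s.
Step 2 — Component impedances:
  Z1: Z = jωL = j·2300·0.0796 = 0 + j183.1 Ω
  Z2: Z = R = 4700 Ω
  Z3: Z = R = 10 Ω
  Z4: Z = 1/(jωC) = -j/(ω·C) = 0 - j41.41 Ω
  Z5: Z = R = 1660 Ω
Step 3 — Bridge requires nodal analysis (the Z5 bridge couples midpoints C and D, so the two paths cannot be reduced to a simple series/parallel combination). Setting node B to ground and injecting 1 A at node A, the 3-node admittance system at A, C, D solves to V_A = Z_AB = 10.31 - j41.24 Ω = 42.51∠-76.0° Ω.
Step 4 — Power factor: PF = cos(φ) = Re(Z)/|Z| = 10.31/42.51 = 0.2425.
Step 5 — Type: Im(Z) = -41.24 ⇒ leading (phase φ = -76.0°).

PF = 0.2425 (leading, φ = -76.0°)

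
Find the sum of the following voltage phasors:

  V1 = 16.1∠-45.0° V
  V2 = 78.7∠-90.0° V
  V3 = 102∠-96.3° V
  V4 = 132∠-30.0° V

Step 1 — Convert each phasor to rectangular form:
  V1 = 16.1·(cos(-45.0°) + j·sin(-45.0°)) = 11.38 - j11.38 V
  V2 = 78.7·(cos(-90.0°) + j·sin(-90.0°)) = 0 - j78.7 V
  V3 = 102·(cos(-96.3°) + j·sin(-96.3°)) = -11.19 - j101.4 V
  V4 = 132·(cos(-30.0°) + j·sin(-30.0°)) = 114.3 - j66 V
Step 2 — Sum components: V_total = 114.5 - j257.5 V.
Step 3 — Convert to polar: |V_total| = 281.8 V, ∠V_total = -66.0°.

V_total = 281.8∠-66.0° V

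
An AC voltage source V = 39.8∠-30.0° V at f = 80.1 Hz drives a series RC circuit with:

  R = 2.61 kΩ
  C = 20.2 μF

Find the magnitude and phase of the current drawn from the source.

Step 1 — Angular frequency: ω = 2π·f = 2π·80.1 = 503.3 rad/s.
Step 2 — Component impedances:
  R: Z = R = 2610 Ω
  C: Z = 1/(jωC) = -j/(ω·C) = 0 - j98.36 Ω
Step 3 — Series combination: Z_total = R + C = 2610 - j98.36 Ω = 2612∠-2.2° Ω.
Step 4 — Source phasor: V = 39.8∠-30.0° V = 34.47 - j19.9 V.
Step 5 — Ohm's law: I = V / Z_total = (34.47 - j19.9) / (2610 - j98.36) = 0.01347 - j0.007117 A.
Step 6 — Convert to polar: |I| = 0.01524 A, ∠I = -27.8°.

I = 0.01524∠-27.8° A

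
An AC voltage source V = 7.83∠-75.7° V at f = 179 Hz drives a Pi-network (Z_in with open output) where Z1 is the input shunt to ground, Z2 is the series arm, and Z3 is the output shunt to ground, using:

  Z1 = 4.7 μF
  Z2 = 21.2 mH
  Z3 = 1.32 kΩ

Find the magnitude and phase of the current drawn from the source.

Step 1 — Angular frequency: ω = 2π·f = 2π·179 = 1125 rad/s.
Step 2 — Component impedances:
  Z1: Z = 1/(jωC) = -j/(ω·C) = 0 - j189.2 Ω
  Z2: Z = jωL = j·1125·0.0212 = 0 + j23.84 Ω
  Z3: Z = R = 1320 Ω
Step 3 — With open output, the series arm Z2 and the output shunt Z3 appear in series to ground: Z2 + Z3 = 1320 + j23.84 Ω.
Step 4 — Parallel with input shunt Z1: Z_in = Z1 || (Z2 + Z3) = 26.69 - j185.8 Ω = 187.7∠-81.8° Ω.
Step 5 — Source phasor: V = 7.83∠-75.7° V = 1.934 - j7.587 V.
Step 6 — Ohm's law: I = V / Z_total = (1.934 - j7.587) / (26.69 - j185.8) = 0.04147 + j0.004451 A.
Step 7 — Convert to polar: |I| = 0.04171 A, ∠I = 6.1°.

I = 0.04171∠6.1° A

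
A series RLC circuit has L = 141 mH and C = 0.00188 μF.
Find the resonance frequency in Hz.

Step 1 — Resonance condition Im(Z)=0 gives ω₀ = 1/√(LC).
Step 2 — ω₀ = 1/√(0.141·1.88e-09) = 6.142e+04 rad/s.
Step 3 — f₀ = ω₀/(2π) = 9775 Hz.

f₀ = 9775 Hz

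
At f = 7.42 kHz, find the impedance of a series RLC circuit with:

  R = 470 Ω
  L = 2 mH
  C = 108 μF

Step 1 — Angular frequency: ω = 2π·f = 2π·7420 = 4.662e+04 rad/s.
Step 2 — Component impedances:
  R: Z = R = 470 Ω
  L: Z = jωL = j·4.662e+04·0.002 = 0 + j93.24 Ω
  C: Z = 1/(jωC) = -j/(ω·C) = 0 - j0.1986 Ω
Step 3 — Series combination: Z_total = R + L + C = 470 + j93.04 Ω = 479.1∠11.2° Ω.

Z = 470 + j93.04 Ω = 479.1∠11.2° Ω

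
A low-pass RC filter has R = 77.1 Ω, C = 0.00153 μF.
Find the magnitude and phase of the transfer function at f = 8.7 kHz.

Step 1 — Angular frequency: ω = 2π·8700 = 5.466e+04 rad/s.
Step 2 — Transfer function: H(jω) = 1/(1 + jωRC).
Step 3 — Denominator: 1 + jωRC = 1 + j·5.466e+04·77.1·1.53e-09 = 1 + j0.006448.
Step 4 — H = 1 - j0.006448.
Step 5 — Magnitude: |H| = 1 (-0.0 dB); phase: φ = -0.4°.

|H| = 1 (-0.0 dB), φ = -0.4°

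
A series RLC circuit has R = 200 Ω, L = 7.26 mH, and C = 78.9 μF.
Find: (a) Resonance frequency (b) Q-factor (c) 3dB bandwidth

Step 1 — Resonance: ω₀ = 1/√(LC) = 1/√(0.00726·7.89e-05) = 1321 rad/s.
Step 2 — f₀ = ω₀/(2π) = 210.3 Hz.
Step 3 — Series Q: Q = ω₀L/R = 1321·0.00726/200 = 0.04796.
Step 4 — Bandwidth: Δω = ω₀/Q = 2.755e+04 rad/s; BW = Δω/(2π) = 4384 Hz.

(a) f₀ = 210.3 Hz  (b) Q = 0.04796  (c) BW = 4384 Hz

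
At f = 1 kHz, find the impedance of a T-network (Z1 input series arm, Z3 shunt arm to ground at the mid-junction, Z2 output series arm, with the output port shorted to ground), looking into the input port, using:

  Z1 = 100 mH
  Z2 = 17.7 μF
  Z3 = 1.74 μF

Step 1 — Angular frequency: ω = 2π·f = 2π·1000 = 6283 rad/s.
Step 2 — Component impedances:
  Z1: Z = jωL = j·6283·0.1 = 0 + j628.3 Ω
  Z2: Z = 1/(jωC) = -j/(ω·C) = 0 - j8.992 Ω
  Z3: Z = 1/(jωC) = -j/(ω·C) = 0 - j91.47 Ω
Step 3 — With the output port shorted to ground, the output series arm Z2 runs from the junction to ground; the shunt arm Z3 also runs from the junction to ground. They appear in parallel: Z3 || Z2 = 0 - j8.187 Ω.
Step 4 — Series with input arm Z1: Z_in = Z1 + (Z3 || Z2) = 0 + j620.1 Ω = 620.1∠90.0° Ω.

Z = 0 + j620.1 Ω = 620.1∠90.0° Ω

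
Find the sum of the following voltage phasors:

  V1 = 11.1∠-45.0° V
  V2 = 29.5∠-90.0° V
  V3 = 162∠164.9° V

Step 1 — Convert each phasor to rectangular form:
  V1 = 11.1·(cos(-45.0°) + j·sin(-45.0°)) = 7.849 - j7.849 V
  V2 = 29.5·(cos(-90.0°) + j·sin(-90.0°)) = 0 - j29.5 V
  V3 = 162·(cos(164.9°) + j·sin(164.9°)) = -156.4 + j42.2 V
Step 2 — Sum components: V_total = -148.6 + j4.853 V.
Step 3 — Convert to polar: |V_total| = 148.6 V, ∠V_total = 178.1°.

V_total = 148.6∠178.1° V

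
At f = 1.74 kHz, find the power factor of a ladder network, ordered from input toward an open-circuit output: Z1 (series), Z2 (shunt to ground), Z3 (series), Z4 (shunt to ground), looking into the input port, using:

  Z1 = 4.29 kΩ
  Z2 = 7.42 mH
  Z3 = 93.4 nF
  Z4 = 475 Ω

Step 1 — Angular frequency: ω = 2π·f = 2π·1740 = 1.093e+04 rad/s.
Step 2 — Component impedances:
  Z1: Z = R = 4290 Ω
  Z2: Z = jωL = j·1.093e+04·0.00742 = 0 + j81.12 Ω
  Z3: Z = 1/(jωC) = -j/(ω·C) = 0 - j979.3 Ω
  Z4: Z = R = 475 Ω
Step 3 — Ladder network (open output): work backward from the far end, alternating series and parallel combinations. Z_in = 4293 + j86.85 Ω = 4294∠1.2° Ω.
Step 4 — Power factor: PF = cos(φ) = Re(Z)/|Z| = 4293/4294 = 0.9998.
Step 5 — Type: Im(Z) = 86.85 ⇒ lagging (phase φ = 1.2°).

PF = 0.9998 (lagging, φ = 1.2°)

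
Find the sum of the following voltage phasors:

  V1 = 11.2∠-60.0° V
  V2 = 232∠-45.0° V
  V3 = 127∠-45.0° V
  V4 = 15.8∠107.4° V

Step 1 — Convert each phasor to rectangular form:
  V1 = 11.2·(cos(-60.0°) + j·sin(-60.0°)) = 5.6 - j9.699 V
  V2 = 232·(cos(-45.0°) + j·sin(-45.0°)) = 164 - j164 V
  V3 = 127·(cos(-45.0°) + j·sin(-45.0°)) = 89.8 - j89.8 V
  V4 = 15.8·(cos(107.4°) + j·sin(107.4°)) = -4.725 + j15.08 V
Step 2 — Sum components: V_total = 254.7 - j248.5 V.
Step 3 — Convert to polar: |V_total| = 355.8 V, ∠V_total = -44.3°.

V_total = 355.8∠-44.3° V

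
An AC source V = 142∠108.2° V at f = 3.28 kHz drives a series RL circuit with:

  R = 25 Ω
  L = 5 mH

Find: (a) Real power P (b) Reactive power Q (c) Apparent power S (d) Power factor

Step 1 — Angular frequency: ω = 2π·f = 2π·3280 = 2.061e+04 rad/s.
Step 2 — Component impedances:
  R: Z = R = 25 Ω
  L: Z = jωL = j·2.061e+04·0.005 = 0 + j103 Ω
Step 3 — Series combination: Z_total = R + L = 25 + j103 Ω = 106∠76.4° Ω.
Step 4 — Source phasor: V = 142∠108.2° V = -44.35 + j134.9 V.
Step 5 — Current: I = V / Z = 1.138 + j0.7064 A = 1.339∠31.8° A.
Step 6 — Complex power: S = V·I* = 44.84 + j184.8 VA.
Step 7 — Real power: P = Re(S) = 44.84 W.
Step 8 — Reactive power: Q = Im(S) = 184.8 VAR.
Step 9 — Apparent power: |S| = 190.2 VA.
Step 10 — Power factor: PF = P/|S| = 0.2358 (lagging).

(a) P = 44.84 W  (b) Q = 184.8 VAR  (c) S = 190.2 VA  (d) PF = 0.2358 (lagging)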